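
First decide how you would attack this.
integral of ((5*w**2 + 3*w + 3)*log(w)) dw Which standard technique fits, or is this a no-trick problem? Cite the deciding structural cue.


Method: integration by parts — a polynomial next to log(w): integrate the polynomial, differentiate the log, and the integral simplifies in one pass.


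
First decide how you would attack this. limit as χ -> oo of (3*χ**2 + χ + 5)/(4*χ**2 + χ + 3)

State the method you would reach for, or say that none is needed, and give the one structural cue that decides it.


Verdict: dominant-term comparison — divide by the highest power of χ present: lower-order terms vanish and the dominant ratio remains. As a single quotient, the ∞/∞ shape would yield to repeated differentiation as well — the growth comparison gets there in one look.


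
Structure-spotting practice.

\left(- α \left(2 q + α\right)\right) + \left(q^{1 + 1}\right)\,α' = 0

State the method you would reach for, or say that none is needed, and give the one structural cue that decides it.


Method: the homogeneous substitution — the slope is degree-zero homogeneous: the ratio substitution v = α/q collapses it. A Bernoulli rewrite works here as the equation stands — the homogeneous substitution is the more immediate reading.


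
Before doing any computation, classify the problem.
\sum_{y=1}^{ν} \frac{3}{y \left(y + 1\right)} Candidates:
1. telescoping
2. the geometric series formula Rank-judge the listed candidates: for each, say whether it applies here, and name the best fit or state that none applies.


Diagnosis: telescoping — \frac{3}{y \left(y + 1\right)} hides a difference of shifted reciprocals — decompose it and the middle of the sum vanishes.
- telescoping — applies; the problem has the shape this method handles.
- the geometric series formula: the term-to-term ratio changes with the index, so the geometric formula cannot close it.


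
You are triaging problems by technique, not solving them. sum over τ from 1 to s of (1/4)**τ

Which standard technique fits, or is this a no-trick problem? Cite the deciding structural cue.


Diagnosis: the geometric series formula — each term is 1/4 times the previous one, so the geometric-series formula applies directly.


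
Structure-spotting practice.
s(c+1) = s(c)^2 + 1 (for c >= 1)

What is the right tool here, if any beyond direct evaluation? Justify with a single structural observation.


Technique: no special technique — the recurrence is nonlinear in the sequence values; study it directly, no linear machinery applies.


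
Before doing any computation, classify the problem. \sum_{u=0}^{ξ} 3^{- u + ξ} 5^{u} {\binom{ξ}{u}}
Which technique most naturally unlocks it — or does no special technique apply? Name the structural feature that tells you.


Method: the binomial theorem — terms weighting {\binom{ξ}{u}} against matched powers of 5 and 3 reassemble into (5 + 3)^ξ by the binomial theorem.


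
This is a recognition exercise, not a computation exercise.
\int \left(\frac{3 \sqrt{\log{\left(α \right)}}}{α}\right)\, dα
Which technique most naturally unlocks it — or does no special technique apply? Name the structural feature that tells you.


Diagnosis: u-substitution — structure check: outer function, inner expression \log{\left(α \right)}, inner derivative as a factor — the classic u = \log{\left(α \right)} pattern.


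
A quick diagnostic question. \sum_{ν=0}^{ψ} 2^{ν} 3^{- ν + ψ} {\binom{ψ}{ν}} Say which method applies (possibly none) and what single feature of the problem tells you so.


Technique: the binomial theorem — the summand is term ν of a binomial expansion in 2 and 3; the whole sum is a single power.


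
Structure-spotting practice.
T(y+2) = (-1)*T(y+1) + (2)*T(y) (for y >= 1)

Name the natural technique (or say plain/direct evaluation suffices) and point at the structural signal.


Technique: the characteristic-root method — because shifting y leaves the equation's coefficients unchanged, exponential trials reduce it to algebra.


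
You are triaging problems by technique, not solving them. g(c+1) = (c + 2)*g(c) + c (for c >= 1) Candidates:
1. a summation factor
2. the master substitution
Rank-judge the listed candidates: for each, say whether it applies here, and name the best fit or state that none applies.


Diagnosis: a summation factor — because the multiplier c + 2 is index-dependent, divide through by its running product and sum the resulting differences.
- a summation factor — applicable, and directly so.
- the master substitution — the recursion steps by a constant offset, so exponential reindexing is pointless.


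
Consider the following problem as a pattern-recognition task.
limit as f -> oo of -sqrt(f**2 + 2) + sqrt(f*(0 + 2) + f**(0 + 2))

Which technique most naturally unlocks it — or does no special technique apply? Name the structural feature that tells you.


Best approach: conjugate multiplication — the ∞ − ∞ radical form is the exact trigger for the conjugate maneuver.


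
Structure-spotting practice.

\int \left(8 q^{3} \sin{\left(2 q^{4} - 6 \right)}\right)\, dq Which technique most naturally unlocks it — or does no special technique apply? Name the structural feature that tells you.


Best approach: u-substitution — collected, the integrand has one factor that is, up to a constant, the derivative of an inner expression the rest depends on — substitute for that inner expression.


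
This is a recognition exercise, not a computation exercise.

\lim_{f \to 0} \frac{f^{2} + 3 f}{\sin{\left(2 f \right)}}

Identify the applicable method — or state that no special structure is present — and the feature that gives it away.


Technique: l'Hôpital's rule (0/0) — numerator and denominator both vanish at 0 — a genuine 0/0 form, which is exactly when l'Hôpital applies. A first-order expansion at the point is an equally standard path; the rule packages it.


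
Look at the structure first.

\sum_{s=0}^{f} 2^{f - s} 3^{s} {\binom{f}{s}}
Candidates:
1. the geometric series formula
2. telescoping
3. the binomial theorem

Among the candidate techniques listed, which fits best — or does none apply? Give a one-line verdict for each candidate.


Verdict: the binomial theorem — binomial coefficients against complementary powers of 3 and 2: recognize the binomial expansion and resum.
- the geometric series formula: consecutive terms are not related by a fixed multiplier.
- telescoping — the terms as presented offer no neighboring cancellation — a telescoping rewrite may exist, but the displayed structure does not hand one over.
- the binomial theorem — applies; the problem has the shape this method handles.


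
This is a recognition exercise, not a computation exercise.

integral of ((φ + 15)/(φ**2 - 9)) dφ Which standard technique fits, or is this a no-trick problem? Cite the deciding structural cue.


Method: partial fractions — a proper rational integrand over the factorable φ**2 - 9: partial fractions reduce it to elementary pieces.


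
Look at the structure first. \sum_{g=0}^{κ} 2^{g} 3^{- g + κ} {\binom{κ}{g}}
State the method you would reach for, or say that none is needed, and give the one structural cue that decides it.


Technique: the binomial theorem — {\binom{κ}{g}} weighting matched powers of 2 and 3 is the expanded form of (2 + 3)^κ — fold it back up.


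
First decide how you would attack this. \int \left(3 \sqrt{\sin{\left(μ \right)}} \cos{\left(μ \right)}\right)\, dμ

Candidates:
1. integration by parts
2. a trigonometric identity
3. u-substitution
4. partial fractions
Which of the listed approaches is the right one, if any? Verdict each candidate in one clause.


Method: u-substitution — read it as f(\sin{\left(μ \right)}) times a constant multiple of d(\sin{\left(μ \right)}): one substitution, u = \sin{\left(μ \right)}, finishes it.
- integration by parts: there is no nonconstant-polynomial-times-kernel split with an exp, sine, cosine (degree-1 argument), or logarithm partner.
- a trigonometric identity: the trigonometric factor has no even power to reduce and no cross-frequency product to convert — the standard power-reduction and product-to-sum identities do not engage it.
- u-substitution: yes — fits the structure here.
- partial fractions — the expression is not a ratio of polynomials that decomposes further.


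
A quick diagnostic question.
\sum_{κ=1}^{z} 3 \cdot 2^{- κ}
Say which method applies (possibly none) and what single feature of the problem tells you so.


Method: the geometric series formula — consecutive terms stand in a fixed index-free ratio — the geometric sum formula closes it.


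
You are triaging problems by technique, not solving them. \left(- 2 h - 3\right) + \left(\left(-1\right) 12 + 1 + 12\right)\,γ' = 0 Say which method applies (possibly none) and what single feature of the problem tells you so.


Verdict: no special technique — the slope is a pure function of h; integrate both sides and be done.


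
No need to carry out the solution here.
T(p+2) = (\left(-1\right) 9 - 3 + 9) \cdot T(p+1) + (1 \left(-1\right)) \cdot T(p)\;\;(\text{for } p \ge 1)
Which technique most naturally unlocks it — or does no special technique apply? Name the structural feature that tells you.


Diagnosis: the characteristic-root method — linear, homogeneous, constant coefficients: solutions of the form r^p exist — find the roots of the characteristic polynomial.


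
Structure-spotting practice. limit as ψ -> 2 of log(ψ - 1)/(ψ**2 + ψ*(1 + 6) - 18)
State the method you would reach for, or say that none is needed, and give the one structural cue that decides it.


Technique: l'Hôpital's rule (0/0) — plug in 2: top and bottom both hit zero, so differentiate each and retry. The standard small-argument limits would also carry it; the rule is the systematic route.


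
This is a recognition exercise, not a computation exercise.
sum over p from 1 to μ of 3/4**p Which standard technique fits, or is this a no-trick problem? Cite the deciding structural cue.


Diagnosis: the geometric series formula — consecutive terms stand in a fixed index-free ratio — the geometric sum formula closes it.


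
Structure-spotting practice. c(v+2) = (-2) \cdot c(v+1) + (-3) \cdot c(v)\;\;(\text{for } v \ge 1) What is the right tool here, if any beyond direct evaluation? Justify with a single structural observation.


Technique: the characteristic-root method — fixed numeric weights on consecutive terms and no forcing term added: the root method in its home territory.


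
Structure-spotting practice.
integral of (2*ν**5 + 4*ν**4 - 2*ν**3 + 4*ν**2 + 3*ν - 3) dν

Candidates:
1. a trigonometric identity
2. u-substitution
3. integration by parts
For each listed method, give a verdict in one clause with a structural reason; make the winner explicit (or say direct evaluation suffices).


Diagnosis: no special technique — a term-by-term power-rule job in ν; no substitution or rearrangement earns its keep here.
- a trigonometric identity: with no trigonometric functions present, identity rewriting has no target.
- u-substitution: any workable substitution here is cosmetic — the integrand is already in directly integrable form.
- integration by parts: splitting off a factor buys nothing — the integrand integrates directly without parts.


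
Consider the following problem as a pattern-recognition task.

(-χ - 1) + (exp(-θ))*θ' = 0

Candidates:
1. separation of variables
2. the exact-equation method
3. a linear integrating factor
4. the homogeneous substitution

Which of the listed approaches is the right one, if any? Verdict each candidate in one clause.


Verdict: separation of variables — solved for the derivative, the right side splits multiplicatively into a function of each variable alone — divide and integrate each side.
- separation of variables — applies; the problem has the shape this method handles.
- the exact-equation method — with no real cross-dependence between the variables, the exact-equation machinery is a detour rather than the natural reading.
- a linear integrating factor: a nonlinear term in the unknown puts this outside the integrating-factor template.
- the homogeneous substitution: the slope is not a function of the ratio of the variables alone.


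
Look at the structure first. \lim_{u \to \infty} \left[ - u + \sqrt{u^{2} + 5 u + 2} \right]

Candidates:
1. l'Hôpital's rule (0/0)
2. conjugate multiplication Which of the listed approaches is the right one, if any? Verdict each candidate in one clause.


Verdict: conjugate multiplication — \sqrt{u^{2} + 5 u + 2} and u both blow up, but their difference is tame once the conjugate rationalizes it.
- l'Hôpital's rule (0/0) — the expression is a difference driving to ∞ − ∞, not a 0/0 quotient — there is no ratio for the rule to differentiate.
- conjugate multiplication: yes, a natural case for it.


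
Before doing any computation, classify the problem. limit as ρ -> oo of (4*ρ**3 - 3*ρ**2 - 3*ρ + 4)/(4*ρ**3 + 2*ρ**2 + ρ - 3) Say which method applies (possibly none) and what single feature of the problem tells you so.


Best approach: dominant-term comparison — as ρ grows, only the highest-degree terms matter — compare leading terms and read the limit off. Differentiating the expression as a single quotient would eventually settle it as well; matching dominant growth settles it immediately.


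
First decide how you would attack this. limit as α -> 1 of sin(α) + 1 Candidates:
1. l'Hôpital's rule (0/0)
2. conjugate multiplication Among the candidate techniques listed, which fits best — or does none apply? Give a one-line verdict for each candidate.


Verdict: no special technique — the expression is continuous at the evaluation point — substitute directly; no indeterminate form appears.
- l'Hôpital's rule (0/0) — substituting the point produces a determinate value, not a 0 over 0 clash.
- conjugate multiplication: there are no radicals in tension whose conjugate would simplify matters.


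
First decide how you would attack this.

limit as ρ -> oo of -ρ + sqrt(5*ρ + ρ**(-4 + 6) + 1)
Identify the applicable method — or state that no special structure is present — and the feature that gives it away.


Verdict: conjugate multiplication — the ∞ − ∞ radical form is the exact trigger for the conjugate maneuver.


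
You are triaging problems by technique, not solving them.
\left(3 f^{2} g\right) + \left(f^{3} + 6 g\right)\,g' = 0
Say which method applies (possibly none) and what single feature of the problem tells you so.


Diagnosis: the exact-equation method — checking ∂/∂g of 3 f^{2} g against ∂/∂f of f^{3} + 6 g: they match — the equation is exact as it stands.


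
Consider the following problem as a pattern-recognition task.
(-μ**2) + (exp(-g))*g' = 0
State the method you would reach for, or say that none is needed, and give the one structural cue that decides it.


Technique: separation of variables — solved for the derivative, the right side splits multiplicatively into a function of each variable alone — divide and integrate each side. One could also solve this as an exact equation; with each coefficient in its own variable, separating is the same work with fewer steps.


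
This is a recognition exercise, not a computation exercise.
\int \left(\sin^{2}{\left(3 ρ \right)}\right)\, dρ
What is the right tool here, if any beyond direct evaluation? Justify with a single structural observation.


Technique: a trigonometric identity — the even exponent on \sin^{2}{\left(3 ρ \right)} signals one move: rewrite via cos of the doubled angle.


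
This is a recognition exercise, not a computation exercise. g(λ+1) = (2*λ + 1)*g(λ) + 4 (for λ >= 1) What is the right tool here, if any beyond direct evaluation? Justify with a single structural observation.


Method: a summation factor — first-order, linear, moving coefficient 2*λ + 1: the discrete analogue of an integrating factor handles it.


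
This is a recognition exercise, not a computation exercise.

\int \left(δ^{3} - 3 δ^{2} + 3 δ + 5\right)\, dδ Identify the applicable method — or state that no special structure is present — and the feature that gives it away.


Method: no special technique — nothing composite, nothing rational, nothing trigonometric — each constant-multiple power of δ integrates by the power rule alone.


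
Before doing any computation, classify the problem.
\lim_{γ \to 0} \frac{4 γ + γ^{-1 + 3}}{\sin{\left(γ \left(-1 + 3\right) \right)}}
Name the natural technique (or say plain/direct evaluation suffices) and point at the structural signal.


Diagnosis: l'Hôpital's rule (0/0) — the 0/0 form at 0 is the signature situation for l'Hôpital's rule. One could equally expand both pieces locally and compare leading terms; the rule does that in one stroke.


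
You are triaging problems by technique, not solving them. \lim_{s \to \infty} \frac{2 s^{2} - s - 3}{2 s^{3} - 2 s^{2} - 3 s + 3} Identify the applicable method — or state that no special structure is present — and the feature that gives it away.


Method: dominant-term comparison — at large s only the top-degree terms survive; compare the leading terms and the limit falls out. As a single quotient, the ∞/∞ shape would yield to repeated differentiation as well — the growth comparison gets there in one look.


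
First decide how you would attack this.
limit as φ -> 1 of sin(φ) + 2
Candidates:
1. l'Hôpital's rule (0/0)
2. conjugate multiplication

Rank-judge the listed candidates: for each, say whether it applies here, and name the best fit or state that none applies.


Verdict: no special technique — nothing blocks direct substitution at 1: plug in and finish.
- l'Hôpital's rule (0/0): substituting the point gives a finite value outright — there is no indeterminate clash to repair.
- conjugate multiplication: the conjugate move applies to radical differences, which this is not.


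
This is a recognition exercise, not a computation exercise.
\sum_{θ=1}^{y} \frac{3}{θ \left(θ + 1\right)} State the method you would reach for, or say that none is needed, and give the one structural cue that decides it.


Verdict: telescoping — \frac{3}{θ \left(θ + 1\right)} decomposes into shift-paired simple fractions; the series telescopes to finitely many boundary pieces.


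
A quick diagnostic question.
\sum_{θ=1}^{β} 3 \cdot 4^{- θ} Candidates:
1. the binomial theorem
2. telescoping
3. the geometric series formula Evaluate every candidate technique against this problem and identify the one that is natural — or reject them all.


Best approach: the geometric series formula — consecutive terms stand in a fixed index-free ratio — the geometric sum formula closes it.
- the binomial theorem: there is no sum-raised-to-a-power identity hiding in these terms.
- telescoping — neither a shifted-difference shape nor integer-spaced poles are present.
- the geometric series formula — yes — fits the structure here.


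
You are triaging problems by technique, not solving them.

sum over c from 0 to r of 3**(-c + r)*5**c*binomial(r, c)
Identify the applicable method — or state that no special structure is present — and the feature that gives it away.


Best approach: the binomial theorem — binomial(r, c) weighting matched powers of 5 and 3 is the expanded form of (5 + 3)^r — fold it back up.


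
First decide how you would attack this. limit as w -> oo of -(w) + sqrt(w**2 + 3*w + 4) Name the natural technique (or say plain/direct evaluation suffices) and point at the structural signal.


Diagnosis: conjugate multiplication — infinity minus infinity with a radical in play — multiply by the conjugate so the divergences of sqrt(w**2 + 3*w + 4) and w annihilate.


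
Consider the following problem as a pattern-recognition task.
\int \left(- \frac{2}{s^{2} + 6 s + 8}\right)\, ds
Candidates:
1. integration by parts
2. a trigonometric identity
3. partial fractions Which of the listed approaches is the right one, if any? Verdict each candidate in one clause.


Diagnosis: partial fractions — each factor of s^{2} + 6 s + 8 owns one elementary piece of the integrand — separate them and integrate piecewise.
- integration by parts: there is no nonconstant-polynomial-times-kernel split with an exp, sine, cosine (degree-1 argument), or logarithm partner.
- a trigonometric identity — no sine or cosine appears, so there is nothing for a trigonometric identity to act on.
- partial fractions — applicable, and directly so.


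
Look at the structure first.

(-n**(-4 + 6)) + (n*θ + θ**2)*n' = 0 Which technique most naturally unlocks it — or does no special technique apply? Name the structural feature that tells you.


Technique: the homogeneous substitution — the slope is degree-zero homogeneous: the ratio substitution v = n/θ collapses it. With the right rearrangement (exchanging the roles of the variables where needed), this also fits a Bernoulli template; the homogeneous substitution reads the structure directly.


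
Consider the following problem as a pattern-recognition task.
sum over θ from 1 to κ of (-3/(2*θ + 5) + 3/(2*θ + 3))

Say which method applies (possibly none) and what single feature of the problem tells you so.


Diagnosis: telescoping — write out three consecutive terms and watch the interior cancel: the advanced copy one term subtracts reappears as the very next term's leading piece, pair after pair.


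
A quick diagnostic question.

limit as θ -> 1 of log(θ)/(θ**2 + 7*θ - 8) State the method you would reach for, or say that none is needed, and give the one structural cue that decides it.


Verdict: l'Hôpital's rule (0/0) — numerator and denominator both vanish at 1 — a genuine 0/0 form, which is exactly when l'Hôpital applies. The standard small-argument limits would also carry it; the rule is the systematic route.


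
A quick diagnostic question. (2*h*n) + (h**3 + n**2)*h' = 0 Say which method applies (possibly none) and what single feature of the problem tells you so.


Best approach: the exact-equation method — checking ∂/∂h of 2*h*n against ∂/∂n of h**3 + n**2: they match — the equation is exact as it stands.


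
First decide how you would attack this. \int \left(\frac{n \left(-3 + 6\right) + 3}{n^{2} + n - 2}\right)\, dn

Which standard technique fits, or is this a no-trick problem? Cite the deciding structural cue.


Verdict: partial fractions — once n^{2} + n - 2 is factored, each root contributes a simple-fraction term; integrate them one at a time.


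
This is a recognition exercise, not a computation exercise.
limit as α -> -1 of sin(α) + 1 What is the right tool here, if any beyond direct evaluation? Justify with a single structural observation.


Method: no special technique — the function is continuous at -1; evaluation is itself the limit, no machinery required.


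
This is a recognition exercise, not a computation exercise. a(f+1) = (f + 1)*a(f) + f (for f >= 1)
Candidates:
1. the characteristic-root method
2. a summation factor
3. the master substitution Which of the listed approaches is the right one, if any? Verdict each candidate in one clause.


Technique: a summation factor — one-term recursion with variable weight f + 1 is solved by product normalization, not by root-finding.
- the characteristic-root method — the coefficients change with the index, which the root method cannot absorb.
- a summation factor: applicable, and directly so.
- the master substitution — the recursive argument is a shift of the index, not a fixed fraction of it.


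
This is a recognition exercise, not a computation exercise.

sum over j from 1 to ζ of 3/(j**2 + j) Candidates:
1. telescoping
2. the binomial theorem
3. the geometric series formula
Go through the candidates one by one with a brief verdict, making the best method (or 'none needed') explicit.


Best approach: telescoping — the denominator's roots in 3/(j**2 + j) sit an integer apart: decomposition produces a self-cancelling chain.
- telescoping: yes, a natural case for it.
- the binomial theorem: the terms lack the binomial-coefficient-weighted complementary-power pattern of an expansion.
- the geometric series formula: there is no constant term-to-term ratio.


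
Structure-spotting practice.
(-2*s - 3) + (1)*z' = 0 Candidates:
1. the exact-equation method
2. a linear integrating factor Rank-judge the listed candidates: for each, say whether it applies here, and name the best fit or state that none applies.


Technique: no special technique — the slope is a pure function of s; integrate both sides and be done.
- the exact-equation method: no dependence on the unknown anywhere: exactness is a label without content here.
- a linear integrating factor — the linear template holds only trivially here (the unknown is absent, so the coefficient is zero) — the method is not the natural label.


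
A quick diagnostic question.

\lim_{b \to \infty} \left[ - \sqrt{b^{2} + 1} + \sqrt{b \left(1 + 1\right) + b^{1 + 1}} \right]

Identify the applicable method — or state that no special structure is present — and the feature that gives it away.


Method: conjugate multiplication — neither \sqrt{b \left(1 + 1\right) + b^{1 + 1}} nor \sqrt{b^{2} + 1} converges alone, so rewrite their difference as a conjugate-rationalized quotient first.


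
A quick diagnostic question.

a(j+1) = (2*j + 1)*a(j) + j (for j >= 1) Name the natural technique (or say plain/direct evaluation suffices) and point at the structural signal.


Best approach: a summation factor — an index-dependent multiplier 2*j + 1 rules out characteristic roots; a summation factor converts it to a pure difference.


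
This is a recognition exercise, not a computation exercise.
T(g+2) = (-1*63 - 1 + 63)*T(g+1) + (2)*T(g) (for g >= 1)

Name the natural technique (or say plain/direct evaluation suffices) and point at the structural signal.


Method: the characteristic-root method — every coefficient is a fixed number and the forcing is zero — substitute r^g and read off the root equation.


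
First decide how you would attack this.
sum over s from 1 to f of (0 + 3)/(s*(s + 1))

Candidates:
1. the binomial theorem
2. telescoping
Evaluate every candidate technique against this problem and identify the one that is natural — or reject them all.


Method: telescoping — the summand (0 + 3)/(s*(s + 1)) decomposes into fractions whose poles differ by an integer shift — the series collapses.
- the binomial theorem: no binomial coefficients pair up with complementary powers here.
- telescoping: a fit — the right tool for this form.


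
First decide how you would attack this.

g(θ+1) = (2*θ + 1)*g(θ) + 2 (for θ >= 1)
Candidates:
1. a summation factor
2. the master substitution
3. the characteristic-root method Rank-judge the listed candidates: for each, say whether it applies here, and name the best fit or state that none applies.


Best approach: a summation factor — an index-dependent multiplier 2*θ + 1 rules out characteristic roots; a summation factor converts it to a pure difference.
- a summation factor: a fit — the right tool for this form.
- the master substitution: this is shift-type recursion, outside the divide-and-conquer template.
- the characteristic-root method: the coefficients vary with the index, breaking the constant-coefficient structure the method needs.


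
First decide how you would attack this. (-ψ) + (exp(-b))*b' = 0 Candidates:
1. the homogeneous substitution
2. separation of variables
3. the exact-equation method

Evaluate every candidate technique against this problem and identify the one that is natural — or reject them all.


Technique: separation of variables — solved for the derivative, the right side splits multiplicatively into a function of each variable alone — divide and integrate each side.
- the homogeneous substitution — solved for the derivative, the right side changes under joint scaling of the two variables.
- separation of variables — a fit — the right tool for this form.
- the exact-equation method — with no real cross-dependence between the variables, the exact-equation machinery is a detour rather than the natural reading.


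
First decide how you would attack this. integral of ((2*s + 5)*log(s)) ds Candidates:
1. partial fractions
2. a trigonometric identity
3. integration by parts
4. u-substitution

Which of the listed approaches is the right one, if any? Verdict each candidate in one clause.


Verdict: integration by parts — the presence of log(s) against a polynomial factor is the standard differentiate-the-log setup.
- partial fractions: the expression is not a ratio of polynomials that decomposes further.
- a trigonometric identity: with no trigonometric functions present, identity rewriting has no target.
- integration by parts: applies; the problem has the shape this method handles.
- u-substitution — no subexpression of the integrand serves as a whole-integral substitution inner — individual terms may offer their own, but none carries its derivative as a factor of the full integrand; a working change of variable would have to be constructed from outside the expression.


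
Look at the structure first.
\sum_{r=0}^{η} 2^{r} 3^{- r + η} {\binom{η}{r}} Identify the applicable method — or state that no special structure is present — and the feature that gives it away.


Verdict: the binomial theorem — the binomial coefficients weight matched powers of 2 and 3, which is exactly the expansion of a binomial power.


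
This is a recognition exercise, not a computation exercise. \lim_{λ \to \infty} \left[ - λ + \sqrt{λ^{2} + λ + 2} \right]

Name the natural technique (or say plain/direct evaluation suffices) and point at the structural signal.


Diagnosis: conjugate multiplication — an infinity-minus-infinity difference with a surviving radical — multiply by the conjugate to cancel the divergence.


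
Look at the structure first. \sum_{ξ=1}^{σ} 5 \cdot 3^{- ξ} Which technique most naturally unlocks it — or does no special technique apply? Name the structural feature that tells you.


Technique: the geometric series formula — consecutive terms stand in a fixed index-free ratio — the geometric sum formula closes it.


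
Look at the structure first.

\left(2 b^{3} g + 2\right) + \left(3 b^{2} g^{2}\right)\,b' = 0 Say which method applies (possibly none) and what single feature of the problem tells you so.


Best approach: the exact-equation method — take the mixed partials of 2 b^{3} g + 2 and 3 b^{2} g^{2}: they are equal, which certifies an exact differential.


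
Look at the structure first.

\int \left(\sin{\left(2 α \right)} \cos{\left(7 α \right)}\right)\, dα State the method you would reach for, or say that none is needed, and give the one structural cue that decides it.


Method: a trigonometric identity — cross-frequency products like \sin{\left(2 α \right)} \cos{\left(7 α \right)} are the textbook product-to-sum case — the identity converts them to directly integrable sinusoids.


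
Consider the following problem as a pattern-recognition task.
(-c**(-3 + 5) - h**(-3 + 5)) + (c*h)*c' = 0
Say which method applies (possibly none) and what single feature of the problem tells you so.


Verdict: the homogeneous substitution — scaling h and c together leaves the slope fixed — it depends only on c/h, so substitute the ratio. A Bernoulli substitution is a fair alternative on this equation directly; the homogeneous reading takes it as given.


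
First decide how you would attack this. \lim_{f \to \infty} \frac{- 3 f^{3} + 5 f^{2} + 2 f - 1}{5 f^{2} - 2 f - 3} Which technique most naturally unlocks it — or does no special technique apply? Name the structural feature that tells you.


Technique: dominant-term comparison — divide by the highest power of f present: lower-order terms vanish and the dominant ratio remains. Viewed as a single quotient this is an ∞/∞ form — an at-infinity application of l'Hôpital's rule would also resolve it; comparing leading growth reads the answer without differentiating.


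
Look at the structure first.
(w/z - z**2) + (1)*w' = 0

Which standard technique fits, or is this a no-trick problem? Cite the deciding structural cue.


Technique: a linear integrating factor — the unknown enters only to the first power against a nonzero forcing term — the integrating-factor template applies directly.


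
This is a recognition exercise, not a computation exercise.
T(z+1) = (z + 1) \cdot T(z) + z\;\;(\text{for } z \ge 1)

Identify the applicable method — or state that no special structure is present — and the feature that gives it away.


Technique: a summation factor — it is first-order linear but the coefficient z + 1 depends on the index, so multiply through by a summation factor to telescope it.


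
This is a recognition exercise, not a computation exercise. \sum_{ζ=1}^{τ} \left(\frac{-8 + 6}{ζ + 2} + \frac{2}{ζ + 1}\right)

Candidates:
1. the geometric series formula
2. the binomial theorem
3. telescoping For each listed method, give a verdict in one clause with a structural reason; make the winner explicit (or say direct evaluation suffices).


Verdict: telescoping — a difference of consecutive values of one function (\frac{2}{ζ + 1} at one index and the next) — telescoping by construction.
- the geometric series formula: consecutive terms are not related by a fixed multiplier.
- the binomial theorem — the summand does not match any term pattern of an expanded binomial power.
- telescoping: applies; the problem has the shape this method handles.


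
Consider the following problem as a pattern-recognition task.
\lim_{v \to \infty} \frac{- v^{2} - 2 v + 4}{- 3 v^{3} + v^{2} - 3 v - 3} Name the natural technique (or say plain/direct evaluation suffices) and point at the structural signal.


Diagnosis: dominant-term comparison — divide through by the highest power of v; every lower-order term dies and the dominant terms decide the limit. As a single quotient, the ∞/∞ shape would yield to repeated differentiation as well — the growth comparison gets there in one look.


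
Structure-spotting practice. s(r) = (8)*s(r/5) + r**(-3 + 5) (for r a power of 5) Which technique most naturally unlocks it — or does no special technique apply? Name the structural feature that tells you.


Verdict: the master substitution — index division is the fingerprint: r/5 in the recursive call means substitute r = 5^m.


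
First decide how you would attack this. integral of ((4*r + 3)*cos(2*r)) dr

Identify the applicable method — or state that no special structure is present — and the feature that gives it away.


Diagnosis: integration by parts — a polynomial factor 4*r + 3 multiplies cos(2*r); differentiating 4*r + 3 lowers its degree while cos(2*r) integrates cleanly, so parts wins.


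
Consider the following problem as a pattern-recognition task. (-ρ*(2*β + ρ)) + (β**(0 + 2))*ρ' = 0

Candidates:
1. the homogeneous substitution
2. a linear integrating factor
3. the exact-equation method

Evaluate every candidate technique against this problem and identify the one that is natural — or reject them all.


Verdict: the homogeneous substitution — solved for the derivative, the right side is unchanged under scaling β and ρ together — it depends only on the ratio ρ/β, so substitute a single ratio variable. A Bernoulli substitution is a fair alternative on this equation directly; the homogeneous reading takes it as given.
- the homogeneous substitution — a fit — the right tool for this form.
- a linear integrating factor: the unknown enters nonlinearly (through a power, a denominator, or a transcendental function), which the linear integrating-factor recipe cannot absorb as-is — any repair would come from a preliminary substitution, not the factor.
- the exact-equation method: the cross partial derivatives disagree, so no single potential exists.


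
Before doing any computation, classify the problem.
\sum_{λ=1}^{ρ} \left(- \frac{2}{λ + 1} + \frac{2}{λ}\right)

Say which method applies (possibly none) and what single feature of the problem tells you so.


Technique: telescoping — the piece each term subtracts is \frac{2}{λ} advanced by one index, and it reappears with a plus sign leading the following term — the sum collapses to its boundary terms.


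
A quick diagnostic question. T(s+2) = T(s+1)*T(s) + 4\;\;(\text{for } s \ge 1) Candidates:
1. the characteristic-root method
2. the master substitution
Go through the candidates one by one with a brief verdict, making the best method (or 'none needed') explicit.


Method: no special technique — nonlinear feedback in the recursion rules out every root- or factor-based technique.
- the characteristic-root method: nonlinearity rules out exponential-mode superposition from the start.
- the master substitution: the recursive argument is a shift of the index, not a fixed fraction of it.


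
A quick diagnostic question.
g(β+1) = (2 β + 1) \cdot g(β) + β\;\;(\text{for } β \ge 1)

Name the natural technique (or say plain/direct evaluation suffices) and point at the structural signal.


Technique: a summation factor — first-order, linear, moving coefficient 2 β + 1: the discrete analogue of an integrating factor handles it.


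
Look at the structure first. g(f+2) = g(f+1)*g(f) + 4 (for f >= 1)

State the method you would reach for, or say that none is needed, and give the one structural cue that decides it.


Method: no special technique — the sequence value feeds back through itself nonlinearly — linear superposition fails, and every superposition-based closed form fails with it.


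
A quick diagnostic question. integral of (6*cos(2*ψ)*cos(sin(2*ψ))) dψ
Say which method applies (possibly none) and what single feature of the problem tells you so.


Verdict: u-substitution — collected, the integrand has one factor that is, up to a constant, the derivative of an inner expression the rest depends on — substitute for that inner expression.


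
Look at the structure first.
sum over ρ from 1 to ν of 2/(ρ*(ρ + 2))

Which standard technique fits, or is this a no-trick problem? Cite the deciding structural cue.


Technique: telescoping — 2/(ρ*(ρ + 2)) decomposes into shift-paired simple fractions; the series telescopes to finitely many boundary pieces.


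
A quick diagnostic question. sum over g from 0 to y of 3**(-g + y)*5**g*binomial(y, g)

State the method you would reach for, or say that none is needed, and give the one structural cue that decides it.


Best approach: the binomial theorem — binomial coefficients against complementary powers of 5 and 3: recognize the binomial expansion and resum.


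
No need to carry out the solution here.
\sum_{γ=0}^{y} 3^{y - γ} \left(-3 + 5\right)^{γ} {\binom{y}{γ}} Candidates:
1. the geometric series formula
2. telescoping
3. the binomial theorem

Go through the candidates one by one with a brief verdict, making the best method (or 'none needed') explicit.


Best approach: the binomial theorem — terms weighting {\binom{y}{γ}} against matched powers of (-3 + 5) and 3 reassemble into ((-3 + 5) + 3)^y by the binomial theorem.
- the geometric series formula — the term-to-term ratio drifts with the index — the one thing the geometric formula cannot absorb.
- telescoping: in the displayed form, no term reappears at a neighboring index to cancel against.
- the binomial theorem: yes — fits the structure here.


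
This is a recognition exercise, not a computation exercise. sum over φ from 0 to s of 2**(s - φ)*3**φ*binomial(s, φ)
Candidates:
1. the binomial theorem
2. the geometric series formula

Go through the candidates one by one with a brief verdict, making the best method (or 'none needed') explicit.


Technique: the binomial theorem — the binomial coefficients weight matched powers of 3 and 2, which is exactly the expansion of a binomial power.
- the binomial theorem: applicable, and directly so.
- the geometric series formula: the term-to-term ratio drifts with the index — the one thing the geometric formula cannot absorb.
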